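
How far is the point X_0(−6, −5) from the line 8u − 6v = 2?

2

d = |8·(-6) + (-6)·(-5) − 2| / √(64 + 36) = |-20|/10 = 2.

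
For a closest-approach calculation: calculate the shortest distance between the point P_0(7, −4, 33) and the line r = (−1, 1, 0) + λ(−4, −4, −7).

√449

Direction vector d = (−4, −4, −7).
AP = (8, −5, 33); AP·d = -243, |AP|² = 1178, |d|² = 81.
distance² = |AP|² − (AP·d)²/|d|² = 1178 − 59049/81 = 449, so the distance is √449.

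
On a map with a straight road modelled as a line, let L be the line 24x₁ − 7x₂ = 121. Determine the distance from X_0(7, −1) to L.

The normal to the line is n = (24, −7) with |n| = 25.
|n·X_0 − 121| = |175 − 121| = 54, so the distance is 54/25.

54/25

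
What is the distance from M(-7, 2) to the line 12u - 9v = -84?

6/5

The normal to the line is n = (12, -9) with |n| = 15.
|n·M − (-84)| = |-102 − (-84)| = 18, so the distance is 18/15 = 6/5.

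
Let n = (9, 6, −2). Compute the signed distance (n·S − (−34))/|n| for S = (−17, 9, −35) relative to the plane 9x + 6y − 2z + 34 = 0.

5/11

n·S − (-34) = 5.
|n| = 11, so the signed distance is 5/11.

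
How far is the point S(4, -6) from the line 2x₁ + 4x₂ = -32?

8/√5

The normal to the line is n = (2, 4) with |n| = 2√5.
|n·S − (-32)| = |-16 − (-32)| = 16, so the distance is 16/(2√5) = 8√5/5.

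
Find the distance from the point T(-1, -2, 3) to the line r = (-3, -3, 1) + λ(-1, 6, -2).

3

Direction vector d = (-1, 6, -2).
AP = (2, 1, 2), and AP × d = (-14, 2, 13).
|AP × d|² = 369 and |d|² = 41, so the distance is √(369/41) = √9 = 3.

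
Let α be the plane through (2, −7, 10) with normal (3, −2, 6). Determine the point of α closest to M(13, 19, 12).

(94/7, 131/7, 90/7)

n = (3, −2, 6), |n|² = 49, and n·M − 80 = -7.
t = -7/49 = -1/7, so the foot is M − t·n = (13, 19, 12) − (-1/7)·(3, −2, 6) = (94/7, 131/7, 90/7).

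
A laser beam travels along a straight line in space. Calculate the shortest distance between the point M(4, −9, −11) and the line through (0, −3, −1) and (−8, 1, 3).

2√14

A direction vector is d = (−8, 4, 4).
AP = (4, −6, −10); AP·d = -96, |AP|² = 152, |d|² = 96.
distance² = |AP|² − (AP·d)²/|d|² = 152 − 9216/96 = 56, so the distance is 2√14.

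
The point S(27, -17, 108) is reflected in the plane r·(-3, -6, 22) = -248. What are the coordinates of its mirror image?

(57, 43, -112)

n = (-3, -6, 22), |n|² = 529, n·S − (-248) = 2645, so t = 2645/529 = 5.
Foot F = S − 5·n = (42, 13, -2); the reflection is 2F − S = (57, 43, -112).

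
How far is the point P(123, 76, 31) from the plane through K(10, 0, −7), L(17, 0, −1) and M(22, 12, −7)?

4

KL = (7, 0, 6) and KM = (12, 12, 0), so a normal is n = KL × KM = (−72, 72, 84).
d = |(-72)·123 + 72·76 + 84·31 − (-1308)| / √(5184 + 5184 + 7056) = |528| / 132 = 4.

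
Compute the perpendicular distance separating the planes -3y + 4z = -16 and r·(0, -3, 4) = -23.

7/5

Both planes have normal n = (0, -3, 4), |n| = 5. Any point on the first plane is at distance |(-23) − (-16)|/|n| = 7/5 from the second.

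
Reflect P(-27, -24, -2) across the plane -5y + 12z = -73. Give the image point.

With n = (0, -5, 12), the signed offset is (n·P − (-73))/|n|² = 169/169 = 1.
P' = P − 2t·n = (-27, -24, -2) − 2·(0, -5, 12) = (-27, -14, -26).

(-27, -14, -26)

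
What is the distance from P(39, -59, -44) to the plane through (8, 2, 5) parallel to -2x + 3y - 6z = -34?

Parallel planes share the normal n = (-2, 3, -6); since (8, 2, 5) lies on the plane, its equation is -2x + 3y - 6z = -40.
Then n·(39, -59, -44) - (-40) = 49.
|n| = √(4 + 9 + 36) = 7, so the distance is |49|/7 = 7.

7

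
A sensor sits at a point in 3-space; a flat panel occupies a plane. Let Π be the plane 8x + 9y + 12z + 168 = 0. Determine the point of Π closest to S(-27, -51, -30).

(-3, -24, 6)

The perpendicular from S has direction n = (8, 9, 12): r = (-27, -51, -30) + μ(8, 9, 12).
Substitute into the plane: n·(S + μn) = -168 gives -1035 + 289μ = -168, so μ = 3.
Foot = (-27, -51, -30) + 3·(8, 9, 12) = (-3, -24, 6).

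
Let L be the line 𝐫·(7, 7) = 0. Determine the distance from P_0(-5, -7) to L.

d = |7·(-5) + 7·(-7) − 0| / √(49 + 49) = |-84|/(7√2) = 6√2.

6√2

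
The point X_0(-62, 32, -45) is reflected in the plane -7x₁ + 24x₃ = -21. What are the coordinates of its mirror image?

(-76, 32, 3)

n = (-7, 0, 24), |n|² = 625, n·X_0 − (-21) = -625, so t = -625/625 = -1.
Foot F = X_0 − (-1)·n = (-69, 32, -21); the reflection is 2F − X_0 = (-76, 32, 3).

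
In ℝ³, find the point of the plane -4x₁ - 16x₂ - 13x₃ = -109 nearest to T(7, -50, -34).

The perpendicular from T has direction n = (-4, -16, -13): r = (7, -50, -34) + t(-4, -16, -13).
Substitute into the plane: n·(T + tn) = -109 gives 1214 + 441t = -109, so t = -3.
Foot = (7, -50, -34) + (-3)·(-4, -16, -13) = (19, -2, 5).

(19, -2, 5)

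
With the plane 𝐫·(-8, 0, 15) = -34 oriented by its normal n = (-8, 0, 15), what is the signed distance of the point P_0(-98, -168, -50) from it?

n·P_0 − (-34) = 68.
|n| = 17, so the signed distance is 68/17 = 4.

4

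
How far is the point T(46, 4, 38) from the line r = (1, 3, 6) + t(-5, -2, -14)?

Direction vector d = (-5, -2, -14).
AP = (45, 1, 32), and AP × d = (50, 470, -85).
|AP × d|² = 230625 and |d|² = 225, so the distance is √(230625/225) = √1025 = 5√41.

5√41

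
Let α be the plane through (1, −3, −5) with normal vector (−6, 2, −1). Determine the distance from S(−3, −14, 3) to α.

6√41/41

The plane has equation n·(r − (1, −3, −5)) = 0, i.e. n·r = -7.
n = (−6, 2, −1); n·P − (-7) = -6; |n| = √41; distance = 6/√41.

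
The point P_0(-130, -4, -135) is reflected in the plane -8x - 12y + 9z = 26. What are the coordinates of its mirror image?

n = (-8, -12, 9), |n|² = 289, n·P_0 − 26 = -153, so t = -153/289 = -9/17.
Foot F = P_0 − (-9/17)·n = (-2282/17, -176/17, -2214/17); the reflection is 2F − P_0 = (-2354/17, -284/17, -2133/17).

(-2354/17, -284/17, -2133/17)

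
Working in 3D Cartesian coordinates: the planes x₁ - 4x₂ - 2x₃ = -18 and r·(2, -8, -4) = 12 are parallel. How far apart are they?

24/√21

Divide the second equation by 2 to match normals: x₁ - 4x₂ - 2x₃ = 6.
With common normal n = (1, -4, -2) (|n| = √21), the distance is |(-18) − 6|/|n| = 24/√21 = 8√21/7.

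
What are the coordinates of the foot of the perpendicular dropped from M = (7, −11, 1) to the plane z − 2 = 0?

(7, -11, 2)

The perpendicular from M has direction n = (0, 0, 1): r = (7, −11, 1) + λ(0, 0, 1).
Substitute into the plane: n·(M + λn) = 2 gives 1 + 1λ = 2, so λ = 1.
Foot = (7, −11, 1) + 1·(0, 0, 1) = (7, −11, 2).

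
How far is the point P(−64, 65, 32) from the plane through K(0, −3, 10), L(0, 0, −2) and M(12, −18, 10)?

KL = (0, 3, −12) and KM = (12, −15, 0), so a normal is n = KL × KM = (−180, −144, −36).
Then n·(−64, 65, 32) − 72 = 936.
|n| = √(32400 + 20736 + 1296) = 36√42, so the distance is |936|/(36√42) = 26/√42.

13√42/21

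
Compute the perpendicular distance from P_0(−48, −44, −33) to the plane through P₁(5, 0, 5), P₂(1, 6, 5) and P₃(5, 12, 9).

P₁P₂ = (−4, 6, 0) and P₁P₃ = (0, 12, 4), so a normal is n = P₁P₂ × P₁P₃ = (24, 16, −48).
Then n·(−48, −44, −33) − (−120) = −152.
|n| = √(576 + 256 + 2304) = 56, so the distance is |-152|/56 = 19/7.

19/7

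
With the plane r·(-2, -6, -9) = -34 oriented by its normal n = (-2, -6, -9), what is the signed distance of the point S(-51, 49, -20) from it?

2

n·S − (-34) = 22.
|n| = 11, so the signed distance is 22/11 = 2.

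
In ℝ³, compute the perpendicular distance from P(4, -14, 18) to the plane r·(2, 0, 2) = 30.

7/√2

Normal vector n = (2, 0, 2), and n·(4, -14, 18) - 30 = 14.
|n| = √(4 + 0 + 4) = 2√2, so the distance is |14|/(2√2) = 7/√2.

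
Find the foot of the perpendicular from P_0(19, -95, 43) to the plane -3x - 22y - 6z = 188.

(28, -29, 61)

n = (-3, -22, -6), |n|² = 529, and n·P_0 − 188 = 1587.
t = 1587/529 = 3, so the foot is P_0 − t·n = (19, -95, 43) − 3·(-3, -22, -6) = (28, -29, 61).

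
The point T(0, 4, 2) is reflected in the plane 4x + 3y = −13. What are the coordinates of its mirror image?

(-8, -2, 2)

With n = (4, 3, 0), the signed offset is (n·T − (-13))/|n|² = 25/25 = 1.
T' = T − 2t·n = (0, 4, 2) − 2·(4, 3, 0) = (−8, −2, 2).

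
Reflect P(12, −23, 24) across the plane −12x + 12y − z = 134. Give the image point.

(-36, 25, 20)

With n = (−12, 12, −1), the signed offset is (n·P − 134)/|n|² = -578/289 = -2.
P' = P − 2t·n = (12, −23, 24) − (-4)·(−12, 12, −1) = (−36, 25, 20).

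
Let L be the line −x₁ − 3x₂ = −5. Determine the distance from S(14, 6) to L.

d = |(-1)·14 + (-3)·6 − (-5)| / √(1 + 9) = |-27|/√10 = 27√10/10.

27√10/10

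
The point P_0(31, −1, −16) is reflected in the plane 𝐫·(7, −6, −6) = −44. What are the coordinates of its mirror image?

(-11, 35, 20)

n = (7, −6, −6), |n|² = 121, n·P_0 − (-44) = 363, so t = 363/121 = 3.
Foot F = P_0 − 3·n = (10, 17, 2); the reflection is 2F − P_0 = (−11, 35, 20).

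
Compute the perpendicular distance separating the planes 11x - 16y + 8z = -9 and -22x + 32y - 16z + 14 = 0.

16/21

Divide the second equation by -2 to match normals: 11x - 16y + 8z = 7.
With common normal n = (11, -16, 8) (|n| = 21), the distance is |(-9) − 7|/|n| = 16/21.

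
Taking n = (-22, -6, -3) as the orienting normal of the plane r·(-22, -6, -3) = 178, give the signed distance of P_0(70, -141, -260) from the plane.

-4

n·P_0 − 178 = -92.
|n| = 23, so the signed distance is -92/23 = -4.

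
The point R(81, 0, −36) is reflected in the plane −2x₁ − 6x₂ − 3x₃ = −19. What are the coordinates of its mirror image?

(547/7, -60/7, -282/7)

n = (−2, −6, −3), |n|² = 49, n·R − (-19) = -35, so t = -35/49 = -5/7.
Foot F = R − (-5/7)·n = (557/7, −30/7, −267/7); the reflection is 2F − R = (547/7, −60/7, −282/7).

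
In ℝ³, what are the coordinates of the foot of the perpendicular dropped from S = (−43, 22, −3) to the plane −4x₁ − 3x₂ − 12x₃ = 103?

(-547/13, 295/13, -3/13)

n = (−4, −3, −12), |n|² = 169, and n·S − 103 = 39.
t = 39/169 = 3/13, so the foot is S − t·n = (−43, 22, −3) − (3/13)·(−4, −3, −12) = (−547/13, 295/13, −3/13).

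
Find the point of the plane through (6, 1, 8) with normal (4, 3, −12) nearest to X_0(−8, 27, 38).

n = (4, 3, −12), |n|² = 169, and n·X_0 − (-69) = -338.
t = -338/169 = -2, so the foot is X_0 − t·n = (−8, 27, 38) − (-2)·(4, 3, −12) = (0, 33, 14).

(0, 33, 14)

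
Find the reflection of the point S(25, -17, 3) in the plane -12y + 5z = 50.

(25, 7, -7)

n = (0, -12, 5), |n|² = 169, n·S − 50 = 169, so t = 169/169 = 1.
Foot F = S − 1·n = (25, -5, -2); the reflection is 2F − S = (25, 7, -7).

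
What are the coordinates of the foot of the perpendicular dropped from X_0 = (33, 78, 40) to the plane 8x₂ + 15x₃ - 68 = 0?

The perpendicular from X_0 has direction n = (0, 8, 15): r = (33, 78, 40) + μ(0, 8, 15).
Substitute into the plane: n·(X_0 + μn) = 68 gives 1224 + 289μ = 68, so μ = -4.
Foot = (33, 78, 40) + (-4)·(0, 8, 15) = (33, 46, -20).

(33, 46, -20)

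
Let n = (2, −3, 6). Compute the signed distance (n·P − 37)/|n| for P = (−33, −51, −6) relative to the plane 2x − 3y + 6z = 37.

n·P − 37 = 14.
|n| = 7, so the signed distance is 14/7 = 2.

2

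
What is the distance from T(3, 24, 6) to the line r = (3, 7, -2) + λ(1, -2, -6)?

3√21

Direction vector d = (1, -2, -6).
AP = (0, 17, 8), and AP × d = (-86, 8, -17).
|AP × d|² = 7749 and |d|² = 41, so the distance is √(7749/41) = √189 = 3√21.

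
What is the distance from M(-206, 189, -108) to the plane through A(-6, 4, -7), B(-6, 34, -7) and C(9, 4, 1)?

AB = (0, 30, 0) and AC = (15, 0, 8), so a normal is n = AB × AC = (240, 0, -450).
d = |240·(-206) + (-450)·(-108) − 1710| / √(57600 + 0 + 202500) = |-2550| / 510 = 5.

5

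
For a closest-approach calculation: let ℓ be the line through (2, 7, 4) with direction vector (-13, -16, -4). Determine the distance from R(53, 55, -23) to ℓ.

Direction vector d = (-13, -16, -4).
AP = (51, 48, -27); AP·d = -1323, |AP|² = 5634, |d|² = 441.
distance² = |AP|² − (AP·d)²/|d|² = 5634 − 1750329/441 = 1665, so the distance is 3√185.

3√185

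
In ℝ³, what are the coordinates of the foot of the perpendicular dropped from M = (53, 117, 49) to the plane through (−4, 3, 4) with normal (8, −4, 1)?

(437/9, 1073/9, 436/9)

The perpendicular from M has direction n = (8, −4, 1): r = (53, 117, 49) + t(8, −4, 1).
Substitute into the plane: n·(M + tn) = -40 gives 5 + 81t = -40, so t = -5/9.
Foot = (53, 117, 49) + (-5/9)·(8, −4, 1) = (437/9, 1073/9, 436/9).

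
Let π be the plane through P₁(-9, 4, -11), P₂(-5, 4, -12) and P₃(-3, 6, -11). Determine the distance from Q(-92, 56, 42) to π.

27/√26

P₁P₂ = (4, 0, -1) and P₁P₃ = (6, 2, 0), so a normal is n = P₁P₂ × P₁P₃ = (2, -6, 8).
n = (2, -6, 8); n·P − (-130) = -54; |n| = 2√26; distance = 54/(2√26) = 27√26/26.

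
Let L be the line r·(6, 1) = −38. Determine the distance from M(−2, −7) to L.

The normal to the line is n = (6, 1) with |n| = √37.
|n·M − (-38)| = |-19 − (-38)| = 19, so the distance is 19/√37 = 19√37/37.

19/√37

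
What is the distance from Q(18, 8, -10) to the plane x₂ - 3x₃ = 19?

19/√10

n = (0, 1, -3); n·P − 19 = 19; |n| = √10; distance = 19/√10.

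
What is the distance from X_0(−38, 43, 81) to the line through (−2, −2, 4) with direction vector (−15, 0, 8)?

3√514

Direction vector d = (−15, 0, 8).
AP = (−36, 45, 77); AP·d = 1156, |AP|² = 9250, |d|² = 289.
distance² = |AP|² − (AP·d)²/|d|² = 9250 − 1336336/289 = 4626, so the distance is 3√514.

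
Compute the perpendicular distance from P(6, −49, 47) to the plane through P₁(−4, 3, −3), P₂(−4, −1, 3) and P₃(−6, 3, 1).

P₁P₂ = (0, −4, 6) and P₁P₃ = (−2, 0, 4), so a normal is n = P₁P₂ × P₁P₃ = (−16, −12, −8).
Then n·(6, −49, 47) − 52 = 64.
|n| = √(256 + 144 + 64) = 4√29, so the distance is |64|/(4√29) = 16√29/29.

16/√29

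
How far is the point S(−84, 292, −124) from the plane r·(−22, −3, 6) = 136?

Normal vector n = (−22, −3, 6), and n·(−84, 292, −124) − 136 = 92.
|n| = √(484 + 9 + 36) = 23, so the distance is |92|/23 = 4.

4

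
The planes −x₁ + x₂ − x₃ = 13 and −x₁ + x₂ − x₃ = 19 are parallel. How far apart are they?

With common normal n = (−1, 1, −1) (|n| = √3), the distance is |13 − 19|/|n| = 6/√3 = 2√3.

2√3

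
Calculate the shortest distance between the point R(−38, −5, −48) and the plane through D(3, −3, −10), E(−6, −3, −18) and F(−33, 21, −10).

DE = (−9, 0, −8) and DF = (−36, 24, 0), so a normal is n = DE × DF = (192, 288, −216).
Then n·(−38, −5, −48) − 1872 = −240.
|n| = √(36864 + 82944 + 46656) = 408, so the distance is |-240|/408 = 10/17.

10/17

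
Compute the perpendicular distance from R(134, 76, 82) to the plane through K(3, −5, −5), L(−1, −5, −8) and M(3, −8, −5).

KL = (−4, 0, −3) and KM = (0, −3, 0), so a normal is n = KL × KM = (−9, 0, 12).
Then n·(134, 76, 82) − (−87) = −135.
|n| = √(81 + 0 + 144) = 15, so the distance is |-135|/15 = 9.

9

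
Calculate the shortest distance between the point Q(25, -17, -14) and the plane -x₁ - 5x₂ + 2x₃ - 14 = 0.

d = |(-1)·25 + (-5)·(-17) + 2·(-14) − 14| / √(1 + 25 + 4) = |18| / √30 = 3√30/5.

18/√30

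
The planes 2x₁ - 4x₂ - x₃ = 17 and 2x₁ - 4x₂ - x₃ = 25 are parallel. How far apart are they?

With common normal n = (2, -4, -1) (|n| = √21), the distance is |17 − 25|/|n| = 8/√21 = 8√21/21.

8√21/21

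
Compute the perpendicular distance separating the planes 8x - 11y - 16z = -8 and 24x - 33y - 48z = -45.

1/3

Divide the second equation by 3 to match normals: 8x - 11y - 16z = -15.
With common normal n = (8, -11, -16) (|n| = 21), the distance is |(-8) − (-15)|/|n| = 7/21 = 1/3.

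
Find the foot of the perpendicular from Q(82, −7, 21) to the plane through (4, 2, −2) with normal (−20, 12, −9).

(22, 29, -6)

The perpendicular from Q has direction n = (−20, 12, −9): r = (82, −7, 21) + μ(−20, 12, −9).
Substitute into the plane: n·(Q + μn) = -38 gives -1913 + 625μ = -38, so μ = 3.
Foot = (82, −7, 21) + 3·(−20, 12, −9) = (22, 29, −6).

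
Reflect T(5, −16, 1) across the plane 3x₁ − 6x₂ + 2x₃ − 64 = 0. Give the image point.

n = (3, −6, 2), |n|² = 49, n·T − 64 = 49, so t = 49/49 = 1.
Foot F = T − 1·n = (2, −10, −1); the reflection is 2F − T = (−1, −4, −3).

(-1, -4, -3)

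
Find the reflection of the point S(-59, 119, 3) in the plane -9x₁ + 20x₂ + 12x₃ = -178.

(31, -81, -117)

With n = (-9, 20, 12), the signed offset is (n·S − (-178))/|n|² = 3125/625 = 5.
S' = S − 2t·n = (-59, 119, 3) − 10·(-9, 20, 12) = (31, -81, -117).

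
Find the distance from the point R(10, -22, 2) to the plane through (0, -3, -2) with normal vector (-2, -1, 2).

The plane has equation n·(r − (0, -3, -2)) = 0, i.e. n·r = -1.
d = |(-2)·10 + (-1)·(-22) + 2·2 − (-1)| / √(4 + 1 + 4) = |7| / 3 = 7/3.

7/3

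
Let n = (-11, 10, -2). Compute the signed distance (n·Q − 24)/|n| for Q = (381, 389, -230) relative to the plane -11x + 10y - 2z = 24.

9

n·Q − 24 = 135.
|n| = 15, so the signed distance is 135/15 = 9.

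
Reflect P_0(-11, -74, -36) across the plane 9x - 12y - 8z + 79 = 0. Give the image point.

(-83, 22, 28)

n = (9, -12, -8), |n|² = 289, n·P_0 − (-79) = 1156, so t = 1156/289 = 4.
Foot F = P_0 − 4·n = (-47, -26, -4); the reflection is 2F − P_0 = (-83, 22, 28).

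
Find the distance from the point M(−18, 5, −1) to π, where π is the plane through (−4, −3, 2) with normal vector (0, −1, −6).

The plane has equation n·(r − (−4, −3, 2)) = 0, i.e. n·r = -9.
Then n·(−18, 5, −1) − (−9) = 10.
|n| = √(0 + 1 + 36) = √37, so the distance is |10|/√37 = 10/√37.

10/√37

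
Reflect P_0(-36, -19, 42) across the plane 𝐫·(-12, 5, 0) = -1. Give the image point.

With n = (-12, 5, 0), the signed offset is (n·P_0 − (-1))/|n|² = 338/169 = 2.
P_0' = P_0 − 2t·n = (-36, -19, 42) − 4·(-12, 5, 0) = (12, -39, 42).

(12, -39, 42)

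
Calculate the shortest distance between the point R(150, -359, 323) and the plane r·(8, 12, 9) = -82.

7

n = (8, 12, 9); n·P − (-82) = -119; |n| = 17; distance = 119/17 = 7.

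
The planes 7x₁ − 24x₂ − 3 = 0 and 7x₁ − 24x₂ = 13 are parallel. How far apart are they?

With common normal n = (7, −24, 0) (|n| = 25), the distance is |3 − 13|/|n| = 10/25 = 2/5.

2/5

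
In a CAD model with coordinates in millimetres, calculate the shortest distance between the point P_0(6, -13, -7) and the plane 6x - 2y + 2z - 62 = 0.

d = |6·6 + (-2)·(-13) + 2·(-7) − 62| / √(36 + 4 + 4) = |-14| / (2√11) = 7/√11.

7/√11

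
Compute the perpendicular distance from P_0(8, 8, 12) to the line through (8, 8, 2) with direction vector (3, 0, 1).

3√10

Direction vector d = (3, 0, 1).
AP = (0, 0, 10), and AP × d = (0, 30, 0).
|AP × d|² = 900 and |d|² = 10, so the distance is √(900/10) = √90 = 3√10.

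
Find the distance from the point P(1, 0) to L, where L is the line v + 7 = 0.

7

d = |0·1 + 1·0 − (-7)| / √(0 + 1) = |7|/1 = 7.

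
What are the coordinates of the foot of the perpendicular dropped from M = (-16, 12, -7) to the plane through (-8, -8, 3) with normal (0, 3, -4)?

(-16, 0, 9)

The perpendicular from M has direction n = (0, 3, -4): r = (-16, 12, -7) + λ(0, 3, -4).
Substitute into the plane: n·(M + λn) = -36 gives 64 + 25λ = -36, so λ = -4.
Foot = (-16, 12, -7) + (-4)·(0, 3, -4) = (-16, 0, 9).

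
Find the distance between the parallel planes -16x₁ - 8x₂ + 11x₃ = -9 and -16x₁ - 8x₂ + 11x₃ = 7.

With common normal n = (-16, -8, 11) (|n| = 21), the distance is |(-9) − 7|/|n| = 16/21.

16/21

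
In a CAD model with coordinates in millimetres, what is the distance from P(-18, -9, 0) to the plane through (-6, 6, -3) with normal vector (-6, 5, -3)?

6√70/35

The plane has equation n·(r − (-6, 6, -3)) = 0, i.e. n·r = 75.
d = |(-6)·(-18) + 5·(-9) + (-3)·0 − 75| / √(36 + 25 + 9) = |-12| / √70 = 12/√70.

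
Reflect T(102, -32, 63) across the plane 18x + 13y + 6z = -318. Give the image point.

(-42, -136, 15)

n = (18, 13, 6), |n|² = 529, n·T − (-318) = 2116, so t = 2116/529 = 4.
Foot F = T − 4·n = (30, -84, 39); the reflection is 2F − T = (-42, -136, 15).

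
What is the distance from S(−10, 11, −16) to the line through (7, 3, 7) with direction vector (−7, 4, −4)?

Direction vector d = (−7, 4, −4).
AP = (−17, 8, −23), and AP × d = (60, 93, −12).
|AP × d|² = 12393 and |d|² = 81, so the distance is √(12393/81) = √153 = 3√17.

3√17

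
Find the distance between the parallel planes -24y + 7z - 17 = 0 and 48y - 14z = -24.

1/5

Divide the second equation by -2 to match normals: -24y + 7z = 12.
Both planes have normal n = (0, -24, 7), |n| = 25. Any point on the first plane is at distance |12 − 17|/|n| = 5/25 = 1/5 from the second.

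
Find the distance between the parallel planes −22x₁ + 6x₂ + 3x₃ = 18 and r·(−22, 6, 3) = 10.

With common normal n = (−22, 6, 3) (|n| = 23), the distance is |18 − 10|/|n| = 8/23.

8/23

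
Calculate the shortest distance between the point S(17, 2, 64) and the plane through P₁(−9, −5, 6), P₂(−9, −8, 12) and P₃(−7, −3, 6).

20/3

P₁P₂ = (0, −3, 6) and P₁P₃ = (2, 2, 0), so a normal is n = P₁P₂ × P₁P₃ = (−12, 12, 6).
Then n·(17, 2, 64) − 84 = 120.
|n| = √(144 + 144 + 36) = 18, so the distance is |120|/18 = 20/3.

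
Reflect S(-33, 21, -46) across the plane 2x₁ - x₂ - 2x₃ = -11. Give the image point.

n = (2, -1, -2), |n|² = 9, n·S − (-11) = 16, so t = 16/9.
Foot F = S − (16/9)·n = (-329/9, 205/9, -382/9); the reflection is 2F − S = (-361/9, 221/9, -350/9).

(-361/9, 221/9, -350/9)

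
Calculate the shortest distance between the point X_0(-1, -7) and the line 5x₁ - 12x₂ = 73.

The normal to the line is n = (5, -12) with |n| = 13.
|n·X_0 − 73| = |79 − 73| = 6, so the distance is 6/13.

6/13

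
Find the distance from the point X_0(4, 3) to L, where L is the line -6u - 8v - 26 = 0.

37/5

The normal to the line is n = (-6, -8) with |n| = 10.
|n·X_0 − 26| = |-48 − 26| = 74, so the distance is 74/10 = 37/5.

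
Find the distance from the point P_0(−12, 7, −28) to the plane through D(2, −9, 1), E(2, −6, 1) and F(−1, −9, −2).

DE = (0, 3, 0) and DF = (−3, 0, −3), so a normal is n = DE × DF = (−9, 0, 9).
d = |(-9)·(-12) + 9·(-28) − (-9)| / √(81 + 0 + 81) = |-135| / (9√2) = 15√2/2.

15√2/2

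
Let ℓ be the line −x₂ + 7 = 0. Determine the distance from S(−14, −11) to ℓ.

18

d = |0·(-14) + (-1)·(-11) − (-7)| / √(0 + 1) = |18|/1 = 18.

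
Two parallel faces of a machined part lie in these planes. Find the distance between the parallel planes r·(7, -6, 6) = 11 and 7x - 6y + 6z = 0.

1

With common normal n = (7, -6, 6) (|n| = 11), the distance is |11 − 0|/|n| = 11/11 = 1.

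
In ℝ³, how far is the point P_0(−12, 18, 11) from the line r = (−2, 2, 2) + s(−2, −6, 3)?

2√97

Direction vector d = (−2, −6, 3).
AP = (−10, 16, 9), and AP × d = (102, 12, 92).
|AP × d|² = 19012 and |d|² = 49, so the distance is √(19012/49) = √388 = 2√97.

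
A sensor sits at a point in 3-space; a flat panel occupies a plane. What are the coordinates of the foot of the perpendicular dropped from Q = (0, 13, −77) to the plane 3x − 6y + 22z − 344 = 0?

(12, -11, 11)

The perpendicular from Q has direction n = (3, −6, 22): r = (0, 13, −77) + λ(3, −6, 22).
Substitute into the plane: n·(Q + λn) = 344 gives -1772 + 529λ = 344, so λ = 4.
Foot = (0, 13, −77) + 4·(3, −6, 22) = (12, −11, 11).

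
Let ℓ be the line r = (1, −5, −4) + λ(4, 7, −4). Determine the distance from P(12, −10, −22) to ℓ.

√389

Direction vector d = (4, 7, −4).
AP = (11, −5, −18); AP·d = 81, |AP|² = 470, |d|² = 81.
distance² = |AP|² − (AP·d)²/|d|² = 470 − 6561/81 = 389, so the distance is √389.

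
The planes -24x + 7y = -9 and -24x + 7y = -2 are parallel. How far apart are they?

7/25

Both planes have normal n = (-24, 7, 0), |n| = 25. Any point on the first plane is at distance |(-2) − (-9)|/|n| = 7/25 from the second.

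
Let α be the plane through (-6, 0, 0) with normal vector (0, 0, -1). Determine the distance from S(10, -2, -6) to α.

The plane has equation n·(r − (-6, 0, 0)) = 0, i.e. n·r = 0.
Then n·(10, -2, -6) - 0 = 6.
|n| = √(0 + 0 + 1) = 1, so the distance is |6|/1 = 6.

6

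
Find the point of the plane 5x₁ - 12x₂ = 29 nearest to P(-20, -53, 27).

n = (5, -12, 0), |n|² = 169, and n·P − 29 = 507.
t = 507/169 = 3, so the foot is P − t·n = (-20, -53, 27) − 3·(5, -12, 0) = (-35, -17, 27).

(-35, -17, 27)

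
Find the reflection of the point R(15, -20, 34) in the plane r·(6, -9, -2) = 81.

With n = (6, -9, -2), the signed offset is (n·R − 81)/|n|² = 121/121 = 1.
R' = R − 2t·n = (15, -20, 34) − 2·(6, -9, -2) = (3, -2, 38).

(3, -2, 38)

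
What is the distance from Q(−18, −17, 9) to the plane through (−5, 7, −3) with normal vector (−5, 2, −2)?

The plane has equation n·(r − (−5, 7, −3)) = 0, i.e. n·r = 45.
Then n·(−18, −17, 9) − 45 = −7.
|n| = √(25 + 4 + 4) = √33, so the distance is |-7|/√33 = 7/√33.

7√33/33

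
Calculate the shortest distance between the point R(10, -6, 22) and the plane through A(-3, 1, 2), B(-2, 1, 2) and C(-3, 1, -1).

7

AB = (1, 0, 0) and AC = (0, 0, -3), so a normal is n = AB × AC = (0, 3, 0).
n = (0, 3, 0); n·P − 3 = -21; |n| = 3; distance = 21/3 = 7.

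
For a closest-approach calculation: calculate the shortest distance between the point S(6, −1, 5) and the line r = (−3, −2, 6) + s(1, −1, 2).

Direction vector d = (1, −1, 2).
AP = (9, 1, −1), and AP × d = (1, −19, −10).
|AP × d|² = 462 and |d|² = 6, so the distance is √(462/6) = √77.

√77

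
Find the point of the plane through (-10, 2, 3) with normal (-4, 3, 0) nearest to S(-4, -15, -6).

(-16, -6, -6)

n = (-4, 3, 0), |n|² = 25, and n·S − 46 = -75.
t = -75/25 = -3, so the foot is S − t·n = (-4, -15, -6) − (-3)·(-4, 3, 0) = (-16, -6, -6).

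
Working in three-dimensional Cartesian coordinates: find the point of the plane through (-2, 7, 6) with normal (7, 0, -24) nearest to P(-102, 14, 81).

n = (7, 0, -24), |n|² = 625, and n·P − (-158) = -2500.
t = -2500/625 = -4, so the foot is P − t·n = (-102, 14, 81) − (-4)·(7, 0, -24) = (-74, 14, -15).

(-74, 14, -15)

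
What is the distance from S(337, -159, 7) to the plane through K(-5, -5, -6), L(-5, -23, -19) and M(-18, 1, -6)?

KL = (0, -18, -13) and KM = (-13, 6, 0), so a normal is n = KL × KM = (78, 169, -234).
Then n·(337, -159, 7) - 169 = -2392.
|n| = √(6084 + 28561 + 54756) = 299, so the distance is |-2392|/299 = 8.

8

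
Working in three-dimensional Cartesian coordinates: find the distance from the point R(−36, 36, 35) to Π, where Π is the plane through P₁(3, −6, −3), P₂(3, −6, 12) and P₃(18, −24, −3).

24/√61

P₁P₂ = (0, 0, 15) and P₁P₃ = (15, −18, 0), so a normal is n = P₁P₂ × P₁P₃ = (270, 225, 0).
Then n·(−36, 36, 35) − (−540) = −1080.
|n| = √(72900 + 50625 + 0) = 45√61, so the distance is |-1080|/(45√61) = 24/√61.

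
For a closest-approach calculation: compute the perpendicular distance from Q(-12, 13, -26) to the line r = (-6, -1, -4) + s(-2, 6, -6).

Direction vector d = (-2, 6, -6).
AP = (-6, 14, -22); AP·d = 228, |AP|² = 716, |d|² = 76.
distance² = |AP|² − (AP·d)²/|d|² = 716 − 51984/76 = 32, so the distance is 4√2.

4√2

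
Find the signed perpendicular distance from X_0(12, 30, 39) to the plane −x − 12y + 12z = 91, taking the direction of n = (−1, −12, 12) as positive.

5/17

n·X_0 − 91 = 5.
|n| = 17, so the signed distance is 5/17.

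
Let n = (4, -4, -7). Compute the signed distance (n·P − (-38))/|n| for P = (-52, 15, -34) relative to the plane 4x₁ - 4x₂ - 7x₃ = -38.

n·P − (-38) = 8.
|n| = 9, so the signed distance is 8/9.

8/9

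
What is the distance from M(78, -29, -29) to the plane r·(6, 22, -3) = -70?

Normal vector n = (6, 22, -3), and n·(78, -29, -29) - (-70) = -13.
|n| = √(36 + 484 + 9) = 23, so the distance is |-13|/23 = 13/23.

13/23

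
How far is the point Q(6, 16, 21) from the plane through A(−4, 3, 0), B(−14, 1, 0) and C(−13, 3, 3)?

8/√35

AB = (−10, −2, 0) and AC = (−9, 0, 3), so a normal is n = AB × AC = (−6, 30, −18).
d = |(-6)·6 + 30·16 + (-18)·21 − 114| / √(36 + 900 + 324) = |-48| / (6√35) = 8√35/35.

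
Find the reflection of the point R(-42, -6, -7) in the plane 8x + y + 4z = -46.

With n = (8, 1, 4), the signed offset is (n·R − (-46))/|n|² = -324/81 = -4.
R' = R − 2t·n = (-42, -6, -7) − (-8)·(8, 1, 4) = (22, 2, 25).

(22, 2, 25)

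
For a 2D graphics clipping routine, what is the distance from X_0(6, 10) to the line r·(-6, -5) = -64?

22√61/61

The normal to the line is n = (-6, -5) with |n| = √61.
|n·X_0 − (-64)| = |-86 − (-64)| = 22, so the distance is 22/√61.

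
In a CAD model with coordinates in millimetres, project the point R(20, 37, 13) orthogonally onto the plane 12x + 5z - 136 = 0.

The perpendicular from R has direction n = (12, 0, 5): r = (20, 37, 13) + μ(12, 0, 5).
Substitute into the plane: n·(R + μn) = 136 gives 305 + 169μ = 136, so μ = -1.
Foot = (20, 37, 13) + (-1)·(12, 0, 5) = (8, 37, 8).

(8, 37, 8)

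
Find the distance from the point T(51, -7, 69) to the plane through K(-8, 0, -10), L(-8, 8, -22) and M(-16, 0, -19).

KL = (0, 8, -12) and KM = (-8, 0, -9), so a normal is n = KL × KM = (-72, 96, 64).
d = |(-72)·51 + 96·(-7) + 64·69 − (-64)| / √(5184 + 9216 + 4096) = |136| / 136 = 1.

1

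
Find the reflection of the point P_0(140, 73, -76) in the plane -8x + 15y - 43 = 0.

(2316/17, 1361/17, -76)

With n = (-8, 15, 0), the signed offset is (n·P_0 − 43)/|n|² = -68/289 = -4/17.
P_0' = P_0 − 2t·n = (140, 73, -76) − (-8/17)·(-8, 15, 0) = (2316/17, 1361/17, -76).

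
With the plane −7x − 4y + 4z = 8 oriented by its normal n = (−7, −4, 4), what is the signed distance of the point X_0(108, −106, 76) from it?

n·X_0 − 8 = -36.
|n| = 9, so the signed distance is -36/9 = -4.

-4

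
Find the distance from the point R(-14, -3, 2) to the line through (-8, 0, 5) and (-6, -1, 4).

A direction vector is d = (2, -1, -1).
AP = (-6, -3, -3), and AP × d = (0, -12, 12).
|AP × d|² = 288 and |d|² = 6, so the distance is √(288/6) = √48 = 4√3.

4√3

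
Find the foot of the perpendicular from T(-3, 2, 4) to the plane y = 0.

(-3, 0, 4)

The perpendicular from T has direction n = (0, 1, 0): r = (-3, 2, 4) + t(0, 1, 0).
Substitute into the plane: n·(T + tn) = 0 gives 2 + 1t = 0, so t = -2.
Foot = (-3, 2, 4) + (-2)·(0, 1, 0) = (-3, 0, 4).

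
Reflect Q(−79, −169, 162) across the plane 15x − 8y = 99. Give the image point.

With n = (15, −8, 0), the signed offset is (n·Q − 99)/|n|² = 68/289 = 4/17.
Q' = Q − 2t·n = (−79, −169, 162) − (8/17)·(15, −8, 0) = (−1463/17, −2809/17, 162).

(-1463/17, -2809/17, 162)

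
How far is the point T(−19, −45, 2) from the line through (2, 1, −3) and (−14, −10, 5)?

√818

A direction vector is d = (−16, −11, 8).
AP = (−21, −46, 5), and AP × d = (−313, 88, −505).
|AP × d|² = 360738 and |d|² = 441, so the distance is √(360738/441) = √818.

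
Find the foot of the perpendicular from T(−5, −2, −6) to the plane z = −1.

(-5, -2, -1)

n = (0, 0, 1), |n|² = 1, and n·T − (-1) = -5.
t = -5/1 = -5, so the foot is T − t·n = (−5, −2, −6) − (-5)·(0, 0, 1) = (−5, −2, −1).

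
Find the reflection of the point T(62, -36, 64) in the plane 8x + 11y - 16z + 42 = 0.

n = (8, 11, -16), |n|² = 441, n·T − (-42) = -882, so t = -882/441 = -2.
Foot F = T − (-2)·n = (78, -14, 32); the reflection is 2F − T = (94, 8, 0).

(94, 8, 0)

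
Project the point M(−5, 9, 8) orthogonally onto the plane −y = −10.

The perpendicular from M has direction n = (0, −1, 0): r = (−5, 9, 8) + t(0, −1, 0).
Substitute into the plane: n·(M + tn) = -10 gives -9 + 1t = -10, so t = -1.
Foot = (−5, 9, 8) + (-1)·(0, −1, 0) = (−5, 10, 8).

(-5, 10, 8)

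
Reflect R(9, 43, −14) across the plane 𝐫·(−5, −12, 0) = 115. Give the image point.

With n = (−5, −12, 0), the signed offset is (n·R − 115)/|n|² = -676/169 = -4.
R' = R − 2t·n = (9, 43, −14) − (-8)·(−5, −12, 0) = (−31, −53, −14).

(-31, -53, -14)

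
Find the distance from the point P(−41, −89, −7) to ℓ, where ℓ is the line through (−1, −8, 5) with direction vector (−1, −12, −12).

3√409

Direction vector d = (−1, −12, −12).
AP = (−40, −81, −12); AP·d = 1156, |AP|² = 8305, |d|² = 289.
distance² = |AP|² − (AP·d)²/|d|² = 8305 − 1336336/289 = 3681, so the distance is 3√409.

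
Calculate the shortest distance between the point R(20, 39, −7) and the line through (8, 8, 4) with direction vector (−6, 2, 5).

3√129

Direction vector d = (−6, 2, 5).
AP = (12, 31, −11); AP·d = -65, |AP|² = 1226, |d|² = 65.
distance² = |AP|² − (AP·d)²/|d|² = 1226 − 4225/65 = 1161, so the distance is 3√129.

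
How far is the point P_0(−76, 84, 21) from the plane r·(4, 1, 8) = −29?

23/9

n = (4, 1, 8); n·P − (-29) = -23; |n| = 9; distance = 23/9.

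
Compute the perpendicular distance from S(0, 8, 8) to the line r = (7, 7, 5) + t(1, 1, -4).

√41

Direction vector d = (1, 1, -4).
AP = (-7, 1, 3), and AP × d = (-7, -25, -8).
|AP × d|² = 738 and |d|² = 18, so the distance is √(738/18) = √41.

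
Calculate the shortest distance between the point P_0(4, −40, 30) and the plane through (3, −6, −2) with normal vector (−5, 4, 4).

The plane has equation n·(r − (3, −6, −2)) = 0, i.e. n·r = -47.
Then n·(4, −40, 30) − (−47) = −13.
|n| = √(25 + 16 + 16) = √57, so the distance is |-13|/√57 = 13√57/57.

13/√57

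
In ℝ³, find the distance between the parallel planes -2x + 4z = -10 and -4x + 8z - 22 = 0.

Divide the second equation by 2 to match normals: -2x + 4z = 11.
With common normal n = (-2, 0, 4) (|n| = 2√5), the distance is |(-10) − 11|/|n| = 21/(2√5) = 21√5/10.

21√5/10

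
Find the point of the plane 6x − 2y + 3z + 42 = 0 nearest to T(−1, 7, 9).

n = (6, −2, 3), |n|² = 49, and n·T − (-42) = 49.
t = 49/49 = 1, so the foot is T − t·n = (−1, 7, 9) − 1·(6, −2, 3) = (−7, 9, 6).

(-7, 9, 6)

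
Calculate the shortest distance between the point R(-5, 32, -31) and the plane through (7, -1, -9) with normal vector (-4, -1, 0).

The plane has equation n·(r − (7, -1, -9)) = 0, i.e. n·r = -27.
n = (-4, -1, 0); n·P − (-27) = 15; |n| = √17; distance = 15/√17.

15/√17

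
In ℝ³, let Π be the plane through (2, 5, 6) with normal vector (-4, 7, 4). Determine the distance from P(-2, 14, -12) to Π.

7/9

The plane has equation n·(r − (2, 5, 6)) = 0, i.e. n·r = 51.
n = (-4, 7, 4); n·P − 51 = 7; |n| = 9; distance = 7/9.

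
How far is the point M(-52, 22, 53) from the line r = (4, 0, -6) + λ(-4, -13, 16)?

3√593

Direction vector d = (-4, -13, 16).
AP = (-56, 22, 59), and AP × d = (1119, 660, 816).
|AP × d|² = 2353617 and |d|² = 441, so the distance is √(2353617/441) = √5337 = 3√593.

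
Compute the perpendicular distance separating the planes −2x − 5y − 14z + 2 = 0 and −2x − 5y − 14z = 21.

With common normal n = (−2, −5, −14) (|n| = 15), the distance is |(-2) − 21|/|n| = 23/15.

23/15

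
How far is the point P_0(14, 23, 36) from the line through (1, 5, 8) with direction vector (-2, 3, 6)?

√493

Direction vector d = (-2, 3, 6).
AP = (13, 18, 28), and AP × d = (24, -134, 75).
|AP × d|² = 24157 and |d|² = 49, so the distance is √(24157/49) = √493.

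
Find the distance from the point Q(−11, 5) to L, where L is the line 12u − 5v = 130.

287/13

d = |12·(-11) + (-5)·5 − 130| / √(144 + 25) = |-287|/13 = 287/13.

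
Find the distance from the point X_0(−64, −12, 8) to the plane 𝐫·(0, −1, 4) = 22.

22√17/17

d = |(-1)·(-12) + 4·8 − 22| / √(0 + 1 + 16) = |22| / √17 = 22/√17.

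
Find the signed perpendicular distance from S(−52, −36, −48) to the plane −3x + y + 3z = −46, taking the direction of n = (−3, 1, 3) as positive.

n·S − (-46) = 22.
|n| = √19, so the signed distance is 22/√19.

22/√19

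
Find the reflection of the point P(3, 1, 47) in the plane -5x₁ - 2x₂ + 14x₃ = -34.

(33, 13, -37)

With n = (-5, -2, 14), the signed offset is (n·P − (-34))/|n|² = 675/225 = 3.
P' = P − 2t·n = (3, 1, 47) − 6·(-5, -2, 14) = (33, 13, -37).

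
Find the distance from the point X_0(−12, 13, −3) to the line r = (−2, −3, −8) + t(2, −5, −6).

11

Direction vector d = (2, −5, −6).
AP = (−10, 16, 5), and AP × d = (−71, −50, 18).
|AP × d|² = 7865 and |d|² = 65, so the distance is √(7865/65) = √121 = 11.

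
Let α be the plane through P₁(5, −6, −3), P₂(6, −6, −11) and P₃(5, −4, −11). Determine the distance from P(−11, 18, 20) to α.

P₁P₂ = (1, 0, −8) and P₁P₃ = (0, 2, −8), so a normal is n = P₁P₂ × P₁P₃ = (16, 8, 2).
Then n·(−11, 18, 20) − 26 = −18.
|n| = √(256 + 64 + 4) = 18, so the distance is |-18|/18 = 1.

1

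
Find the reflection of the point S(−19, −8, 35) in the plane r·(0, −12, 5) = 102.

With n = (0, −12, 5), the signed offset is (n·S − 102)/|n|² = 169/169 = 1.
S' = S − 2t·n = (−19, −8, 35) − 2·(0, −12, 5) = (−19, 16, 25).

(-19, 16, 25)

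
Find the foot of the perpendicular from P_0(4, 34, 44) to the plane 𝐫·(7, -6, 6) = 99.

(51/11, 368/11, 490/11)

The perpendicular from P_0 has direction n = (7, -6, 6): r = (4, 34, 44) + μ(7, -6, 6).
Substitute into the plane: n·(P_0 + μn) = 99 gives 88 + 121μ = 99, so μ = 1/11.
Foot = (4, 34, 44) + (1/11)·(7, -6, 6) = (51/11, 368/11, 490/11).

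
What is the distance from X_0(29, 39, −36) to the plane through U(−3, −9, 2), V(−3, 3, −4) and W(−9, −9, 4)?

UV = (0, 12, −6) and UW = (−6, 0, 2), so a normal is n = UV × UW = (24, 36, 72).
Then n·(29, 39, −36) − (−252) = −240.
|n| = √(576 + 1296 + 5184) = 84, so the distance is |-240|/84 = 20/7.

20/7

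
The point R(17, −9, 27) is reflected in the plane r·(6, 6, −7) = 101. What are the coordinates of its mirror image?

n = (6, 6, −7), |n|² = 121, n·R − 101 = -242, so t = -242/121 = -2.
Foot F = R − (-2)·n = (29, 3, 13); the reflection is 2F − R = (41, 15, −1).

(41, 15, -1)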